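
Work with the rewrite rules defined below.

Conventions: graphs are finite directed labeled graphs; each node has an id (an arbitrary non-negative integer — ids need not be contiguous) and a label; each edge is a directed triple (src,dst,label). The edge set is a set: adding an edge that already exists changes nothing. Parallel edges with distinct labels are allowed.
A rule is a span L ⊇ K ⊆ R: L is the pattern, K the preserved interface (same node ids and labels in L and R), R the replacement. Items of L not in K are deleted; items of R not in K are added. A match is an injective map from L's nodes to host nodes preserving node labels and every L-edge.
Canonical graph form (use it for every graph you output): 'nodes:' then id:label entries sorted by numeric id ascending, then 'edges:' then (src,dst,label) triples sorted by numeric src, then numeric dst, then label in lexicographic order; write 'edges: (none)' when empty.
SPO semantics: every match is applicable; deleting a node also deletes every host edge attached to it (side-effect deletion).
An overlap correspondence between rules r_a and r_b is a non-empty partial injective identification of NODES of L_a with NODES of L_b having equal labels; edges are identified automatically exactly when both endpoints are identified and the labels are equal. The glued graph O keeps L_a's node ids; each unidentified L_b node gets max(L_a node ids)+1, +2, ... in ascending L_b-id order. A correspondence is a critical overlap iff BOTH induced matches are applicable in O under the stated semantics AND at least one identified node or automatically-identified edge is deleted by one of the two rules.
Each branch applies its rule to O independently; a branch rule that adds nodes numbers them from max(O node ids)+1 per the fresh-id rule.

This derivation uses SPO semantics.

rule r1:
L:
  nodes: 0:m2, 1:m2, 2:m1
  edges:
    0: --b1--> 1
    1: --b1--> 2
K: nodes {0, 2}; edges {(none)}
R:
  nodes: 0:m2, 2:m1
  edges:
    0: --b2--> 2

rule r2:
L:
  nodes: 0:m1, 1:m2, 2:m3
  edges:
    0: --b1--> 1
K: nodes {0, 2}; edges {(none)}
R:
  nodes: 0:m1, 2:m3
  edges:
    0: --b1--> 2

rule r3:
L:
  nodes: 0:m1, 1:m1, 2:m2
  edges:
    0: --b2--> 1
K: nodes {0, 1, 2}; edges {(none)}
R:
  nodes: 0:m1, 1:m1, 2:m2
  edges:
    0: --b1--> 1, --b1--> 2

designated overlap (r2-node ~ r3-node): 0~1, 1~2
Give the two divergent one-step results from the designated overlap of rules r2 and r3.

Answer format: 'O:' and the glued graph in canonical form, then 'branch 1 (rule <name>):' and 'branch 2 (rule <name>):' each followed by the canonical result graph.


O:
nodes: 0:m1, 1:m2, 2:m3, 3:m1
edges: (0,1,b1); (3,0,b2)
branch 1 (rule r2):
nodes: 0:m1, 2:m3, 3:m1
edges: (0,2,b1); (3,0,b2)
branch 2 (rule r3):
nodes: 0:m1, 1:m2, 2:m3, 3:m1
edges: (0,1,b1); (3,0,b1); (3,1,b1)


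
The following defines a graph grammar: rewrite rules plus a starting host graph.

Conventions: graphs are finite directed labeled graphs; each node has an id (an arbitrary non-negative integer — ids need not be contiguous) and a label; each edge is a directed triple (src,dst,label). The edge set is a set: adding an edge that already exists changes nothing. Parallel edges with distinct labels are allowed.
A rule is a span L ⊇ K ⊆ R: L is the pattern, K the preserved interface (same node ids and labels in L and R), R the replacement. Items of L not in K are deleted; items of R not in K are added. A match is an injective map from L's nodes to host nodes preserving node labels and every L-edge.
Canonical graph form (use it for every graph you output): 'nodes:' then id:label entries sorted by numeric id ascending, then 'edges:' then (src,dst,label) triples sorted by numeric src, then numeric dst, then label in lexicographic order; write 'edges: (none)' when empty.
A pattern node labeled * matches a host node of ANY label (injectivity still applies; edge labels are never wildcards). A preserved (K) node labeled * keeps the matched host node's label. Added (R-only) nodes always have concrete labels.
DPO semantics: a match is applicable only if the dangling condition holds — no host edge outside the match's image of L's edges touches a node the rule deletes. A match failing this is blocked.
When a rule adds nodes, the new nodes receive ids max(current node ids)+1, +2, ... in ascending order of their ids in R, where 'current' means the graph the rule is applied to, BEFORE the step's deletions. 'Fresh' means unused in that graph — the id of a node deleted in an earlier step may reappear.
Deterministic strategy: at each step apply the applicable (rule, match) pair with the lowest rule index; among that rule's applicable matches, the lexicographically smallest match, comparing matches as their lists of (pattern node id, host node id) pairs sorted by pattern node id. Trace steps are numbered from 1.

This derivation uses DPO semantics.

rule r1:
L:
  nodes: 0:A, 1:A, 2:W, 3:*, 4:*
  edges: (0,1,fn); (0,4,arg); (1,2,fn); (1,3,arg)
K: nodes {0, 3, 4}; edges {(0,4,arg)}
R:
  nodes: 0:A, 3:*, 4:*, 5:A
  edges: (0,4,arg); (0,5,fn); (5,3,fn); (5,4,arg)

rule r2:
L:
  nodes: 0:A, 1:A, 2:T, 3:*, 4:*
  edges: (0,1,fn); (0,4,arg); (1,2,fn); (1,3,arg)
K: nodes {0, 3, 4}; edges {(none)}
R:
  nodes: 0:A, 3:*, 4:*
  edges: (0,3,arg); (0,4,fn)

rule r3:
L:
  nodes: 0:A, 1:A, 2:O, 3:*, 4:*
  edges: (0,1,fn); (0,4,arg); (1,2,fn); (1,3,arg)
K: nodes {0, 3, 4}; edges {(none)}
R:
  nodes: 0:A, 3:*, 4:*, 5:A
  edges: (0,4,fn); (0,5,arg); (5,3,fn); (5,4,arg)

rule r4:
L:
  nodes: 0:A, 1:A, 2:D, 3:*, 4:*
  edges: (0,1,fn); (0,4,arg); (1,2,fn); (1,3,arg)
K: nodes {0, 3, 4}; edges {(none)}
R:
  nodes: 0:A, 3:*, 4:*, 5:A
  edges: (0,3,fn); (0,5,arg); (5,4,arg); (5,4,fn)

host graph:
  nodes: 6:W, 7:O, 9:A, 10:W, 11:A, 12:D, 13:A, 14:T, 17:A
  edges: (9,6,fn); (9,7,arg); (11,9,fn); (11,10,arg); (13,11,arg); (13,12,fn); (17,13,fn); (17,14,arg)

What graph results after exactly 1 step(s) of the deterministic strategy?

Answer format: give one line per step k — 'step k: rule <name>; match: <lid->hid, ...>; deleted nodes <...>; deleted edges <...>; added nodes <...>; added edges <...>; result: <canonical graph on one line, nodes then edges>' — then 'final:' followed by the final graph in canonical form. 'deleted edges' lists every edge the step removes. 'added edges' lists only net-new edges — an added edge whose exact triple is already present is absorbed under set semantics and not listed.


step 1: rule r1; match: 0->11, 1->9, 2->6, 3->7, 4->10; deleted nodes 6, 9; deleted edges (9,6,fn); (9,7,arg); (11,9,fn); added nodes 18; added edges (11,18,fn); (18,7,fn); (18,10,arg); result: nodes: 7:O, 10:W, 11:A, 12:D, 13:A, 14:T, 17:A, 18:A edges: (11,10,arg); (11,18,fn); (13,11,arg); (13,12,fn); (17,13,fn); (17,14,arg); (18,7,fn); (18,10,arg)
final:
nodes: 7:O, 10:W, 11:A, 12:D, 13:A, 14:T, 17:A, 18:A
edges: (11,10,arg); (11,18,fn); (13,11,arg); (13,12,fn); (17,13,fn); (17,14,arg); (18,7,fn); (18,10,arg)


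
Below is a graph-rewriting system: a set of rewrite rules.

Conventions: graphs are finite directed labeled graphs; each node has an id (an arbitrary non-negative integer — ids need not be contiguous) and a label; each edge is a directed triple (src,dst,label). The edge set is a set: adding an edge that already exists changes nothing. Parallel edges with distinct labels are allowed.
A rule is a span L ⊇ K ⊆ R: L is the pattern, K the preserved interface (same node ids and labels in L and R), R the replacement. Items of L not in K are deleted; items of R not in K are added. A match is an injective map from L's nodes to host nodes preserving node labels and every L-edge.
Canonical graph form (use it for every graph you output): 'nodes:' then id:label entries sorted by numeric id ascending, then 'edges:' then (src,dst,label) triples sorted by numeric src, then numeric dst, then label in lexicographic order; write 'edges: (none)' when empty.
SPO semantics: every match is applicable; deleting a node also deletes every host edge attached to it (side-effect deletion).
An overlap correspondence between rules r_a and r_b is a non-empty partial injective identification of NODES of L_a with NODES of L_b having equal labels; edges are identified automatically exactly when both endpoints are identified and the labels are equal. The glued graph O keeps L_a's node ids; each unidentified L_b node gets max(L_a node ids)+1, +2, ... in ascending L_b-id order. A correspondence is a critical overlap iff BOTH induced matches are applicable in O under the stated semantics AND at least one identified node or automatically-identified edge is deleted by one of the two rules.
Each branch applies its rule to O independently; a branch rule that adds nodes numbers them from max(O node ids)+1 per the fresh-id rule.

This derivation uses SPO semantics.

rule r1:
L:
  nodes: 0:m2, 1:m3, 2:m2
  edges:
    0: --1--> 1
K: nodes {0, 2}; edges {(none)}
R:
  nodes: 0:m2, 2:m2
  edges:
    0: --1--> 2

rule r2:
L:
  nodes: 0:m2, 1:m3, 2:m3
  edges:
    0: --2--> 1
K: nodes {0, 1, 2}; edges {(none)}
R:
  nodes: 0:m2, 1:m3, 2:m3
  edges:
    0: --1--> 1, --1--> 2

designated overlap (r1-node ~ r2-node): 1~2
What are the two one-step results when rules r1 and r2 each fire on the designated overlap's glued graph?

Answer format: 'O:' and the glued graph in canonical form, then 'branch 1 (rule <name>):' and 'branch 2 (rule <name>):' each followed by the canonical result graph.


O:
nodes: 0:m2, 1:m3, 2:m2, 3:m2, 4:m3
edges: (0,1,1); (3,4,2)
branch 1 (rule r1):
nodes: 0:m2, 2:m2, 3:m2, 4:m3
edges: (0,2,1); (3,4,2)
branch 2 (rule r2):
nodes: 0:m2, 1:m3, 2:m2, 3:m2, 4:m3
edges: (0,1,1); (3,1,1); (3,4,1)


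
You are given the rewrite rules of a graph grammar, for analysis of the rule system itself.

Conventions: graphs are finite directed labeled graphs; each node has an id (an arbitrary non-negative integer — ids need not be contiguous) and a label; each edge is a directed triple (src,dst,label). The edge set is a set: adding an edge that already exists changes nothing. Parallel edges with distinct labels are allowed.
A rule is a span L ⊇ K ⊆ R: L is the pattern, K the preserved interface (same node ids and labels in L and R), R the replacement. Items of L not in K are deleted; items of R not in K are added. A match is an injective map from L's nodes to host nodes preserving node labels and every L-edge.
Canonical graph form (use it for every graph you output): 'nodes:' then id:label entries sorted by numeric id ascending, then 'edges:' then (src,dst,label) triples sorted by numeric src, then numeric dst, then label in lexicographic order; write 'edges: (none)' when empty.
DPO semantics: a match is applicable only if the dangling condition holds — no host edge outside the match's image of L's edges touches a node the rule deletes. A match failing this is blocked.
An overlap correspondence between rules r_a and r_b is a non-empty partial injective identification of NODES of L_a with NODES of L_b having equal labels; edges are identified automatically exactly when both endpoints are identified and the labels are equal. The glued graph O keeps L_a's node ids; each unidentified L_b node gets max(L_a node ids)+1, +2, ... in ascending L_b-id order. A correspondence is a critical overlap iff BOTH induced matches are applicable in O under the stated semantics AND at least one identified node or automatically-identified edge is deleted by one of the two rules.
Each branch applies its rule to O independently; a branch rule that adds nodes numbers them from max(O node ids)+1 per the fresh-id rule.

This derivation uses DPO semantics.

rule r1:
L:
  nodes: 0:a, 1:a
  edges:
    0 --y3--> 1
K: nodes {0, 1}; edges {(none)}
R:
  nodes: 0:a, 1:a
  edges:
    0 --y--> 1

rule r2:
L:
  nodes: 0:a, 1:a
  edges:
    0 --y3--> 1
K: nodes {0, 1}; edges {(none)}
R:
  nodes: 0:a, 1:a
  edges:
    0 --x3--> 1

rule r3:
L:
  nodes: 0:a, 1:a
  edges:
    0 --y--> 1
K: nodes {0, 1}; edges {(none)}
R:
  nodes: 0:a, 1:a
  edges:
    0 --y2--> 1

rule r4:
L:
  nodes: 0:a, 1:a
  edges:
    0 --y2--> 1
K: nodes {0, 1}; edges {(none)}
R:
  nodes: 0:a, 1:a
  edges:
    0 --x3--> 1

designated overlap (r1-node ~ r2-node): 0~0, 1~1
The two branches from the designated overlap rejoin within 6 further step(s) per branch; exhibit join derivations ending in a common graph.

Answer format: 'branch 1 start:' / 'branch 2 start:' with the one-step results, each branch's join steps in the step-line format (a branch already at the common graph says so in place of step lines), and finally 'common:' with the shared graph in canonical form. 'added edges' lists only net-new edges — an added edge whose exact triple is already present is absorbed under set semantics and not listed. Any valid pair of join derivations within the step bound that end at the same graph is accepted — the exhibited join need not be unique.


branch 1 start:
nodes: 0:a, 1:a
edges: (0,1,y)
branch 2 start:
nodes: 0:a, 1:a
edges: (0,1,x3)
branch 1 step 1: rule r3; match: 0->0, 1->1; deleted nodes (none); deleted edges (0,1,y); added nodes (none); added edges (0,1,y2); result: nodes: 0:a, 1:a edges: (0,1,y2)
branch 1 step 2: rule r4; match: 0->0, 1->1; deleted nodes (none); deleted edges (0,1,y2); added nodes (none); added edges (0,1,x3); result: nodes: 0:a, 1:a edges: (0,1,x3)
branch 2: already at the common graph (0 steps)
common:
nodes: 0:a, 1:a
edges: (0,1,x3)


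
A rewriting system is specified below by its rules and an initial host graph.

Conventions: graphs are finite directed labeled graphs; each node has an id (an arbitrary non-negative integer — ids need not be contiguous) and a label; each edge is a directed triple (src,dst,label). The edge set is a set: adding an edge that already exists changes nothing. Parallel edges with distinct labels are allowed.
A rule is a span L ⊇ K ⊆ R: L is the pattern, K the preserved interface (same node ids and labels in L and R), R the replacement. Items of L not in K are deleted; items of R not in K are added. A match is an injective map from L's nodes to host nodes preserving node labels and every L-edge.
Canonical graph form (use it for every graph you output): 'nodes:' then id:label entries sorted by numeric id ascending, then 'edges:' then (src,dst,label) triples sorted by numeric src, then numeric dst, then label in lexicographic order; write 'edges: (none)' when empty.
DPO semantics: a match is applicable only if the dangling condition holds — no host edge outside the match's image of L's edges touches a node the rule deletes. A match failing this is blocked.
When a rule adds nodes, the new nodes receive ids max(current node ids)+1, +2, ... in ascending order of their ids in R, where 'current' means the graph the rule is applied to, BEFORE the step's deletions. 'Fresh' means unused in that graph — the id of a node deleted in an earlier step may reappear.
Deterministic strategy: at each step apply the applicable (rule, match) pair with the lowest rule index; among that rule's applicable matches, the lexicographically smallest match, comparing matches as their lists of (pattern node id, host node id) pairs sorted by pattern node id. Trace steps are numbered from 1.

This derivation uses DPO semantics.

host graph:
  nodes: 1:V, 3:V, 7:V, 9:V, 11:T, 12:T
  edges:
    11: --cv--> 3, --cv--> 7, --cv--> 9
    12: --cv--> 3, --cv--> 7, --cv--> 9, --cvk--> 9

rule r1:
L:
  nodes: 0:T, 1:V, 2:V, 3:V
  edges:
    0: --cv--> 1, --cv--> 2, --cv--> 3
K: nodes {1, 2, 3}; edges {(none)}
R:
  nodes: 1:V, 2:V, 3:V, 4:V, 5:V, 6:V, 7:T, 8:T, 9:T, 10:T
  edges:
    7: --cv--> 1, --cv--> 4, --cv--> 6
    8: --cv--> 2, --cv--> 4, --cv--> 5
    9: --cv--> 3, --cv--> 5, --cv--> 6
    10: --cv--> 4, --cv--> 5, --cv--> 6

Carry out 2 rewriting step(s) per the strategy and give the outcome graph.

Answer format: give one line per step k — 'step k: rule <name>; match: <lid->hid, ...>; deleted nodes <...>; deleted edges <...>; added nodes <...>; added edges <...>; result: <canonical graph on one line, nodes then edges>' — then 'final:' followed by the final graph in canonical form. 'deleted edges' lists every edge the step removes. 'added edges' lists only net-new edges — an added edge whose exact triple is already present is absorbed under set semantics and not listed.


step 1: rule r1; match: 0->11, 1->3, 2->7, 3->9; deleted nodes 11; deleted edges (11,3,cv); (11,7,cv); (11,9,cv); added nodes 13, 14, 15, 16, 17, 18, 19; added edges (16,3,cv); (16,13,cv); (16,15,cv); (17,7,cv); (17,13,cv); (17,14,cv); (18,9,cv); (18,14,cv); (18,15,cv); (19,13,cv); (19,14,cv); (19,15,cv); result: nodes: 1:V, 3:V, 7:V, 9:V, 12:T, 13:V, 14:V, 15:V, 16:T, 17:T, 18:T, 19:T edges: (12,3,cv); (12,7,cv); (12,9,cv); (12,9,cvk); (16,3,cv); (16,13,cv); (16,15,cv); (17,7,cv); (17,13,cv); (17,14,cv); (18,9,cv); (18,14,cv); (18,15,cv); (19,13,cv); (19,14,cv); (19,15,cv)
step 2: rule r1; match: 0->16, 1->3, 2->13, 3->15; deleted nodes 16; deleted edges (16,3,cv); (16,13,cv); (16,15,cv); added nodes 20, 21, 22, 23, 24, 25, 26; added edges (23,3,cv); (23,20,cv); (23,22,cv); (24,13,cv); (24,20,cv); (24,21,cv); (25,15,cv); (25,21,cv); (25,22,cv); (26,20,cv); (26,21,cv); (26,22,cv); result: nodes: 1:V, 3:V, 7:V, 9:V, 12:T, 13:V, 14:V, 15:V, 17:T, 18:T, 19:T, 20:V, 21:V, 22:V, 23:T, 24:T, 25:T, 26:T edges: (12,3,cv); (12,7,cv); (12,9,cv); (12,9,cvk); (17,7,cv); (17,13,cv); (17,14,cv); (18,9,cv); (18,14,cv); (18,15,cv); (19,13,cv); (19,14,cv); (19,15,cv); (23,3,cv); (23,20,cv); (23,22,cv); (24,13,cv); (24,20,cv); (24,21,cv); (25,15,cv); (25,21,cv); (25,22,cv); (26,20,cv); (26,21,cv); (26,22,cv)
final:
nodes: 1:V, 3:V, 7:V, 9:V, 12:T, 13:V, 14:V, 15:V, 17:T, 18:T, 19:T, 20:V, 21:V, 22:V, 23:T, 24:T, 25:T, 26:T
edges: (12,3,cv); (12,7,cv); (12,9,cv); (12,9,cvk); (17,7,cv); (17,13,cv); (17,14,cv); (18,9,cv); (18,14,cv); (18,15,cv); (19,13,cv); (19,14,cv); (19,15,cv); (23,3,cv); (23,20,cv); (23,22,cv); (24,13,cv); (24,20,cv); (24,21,cv); (25,15,cv); (25,21,cv); (25,22,cv); (26,20,cv); (26,21,cv); (26,22,cv)


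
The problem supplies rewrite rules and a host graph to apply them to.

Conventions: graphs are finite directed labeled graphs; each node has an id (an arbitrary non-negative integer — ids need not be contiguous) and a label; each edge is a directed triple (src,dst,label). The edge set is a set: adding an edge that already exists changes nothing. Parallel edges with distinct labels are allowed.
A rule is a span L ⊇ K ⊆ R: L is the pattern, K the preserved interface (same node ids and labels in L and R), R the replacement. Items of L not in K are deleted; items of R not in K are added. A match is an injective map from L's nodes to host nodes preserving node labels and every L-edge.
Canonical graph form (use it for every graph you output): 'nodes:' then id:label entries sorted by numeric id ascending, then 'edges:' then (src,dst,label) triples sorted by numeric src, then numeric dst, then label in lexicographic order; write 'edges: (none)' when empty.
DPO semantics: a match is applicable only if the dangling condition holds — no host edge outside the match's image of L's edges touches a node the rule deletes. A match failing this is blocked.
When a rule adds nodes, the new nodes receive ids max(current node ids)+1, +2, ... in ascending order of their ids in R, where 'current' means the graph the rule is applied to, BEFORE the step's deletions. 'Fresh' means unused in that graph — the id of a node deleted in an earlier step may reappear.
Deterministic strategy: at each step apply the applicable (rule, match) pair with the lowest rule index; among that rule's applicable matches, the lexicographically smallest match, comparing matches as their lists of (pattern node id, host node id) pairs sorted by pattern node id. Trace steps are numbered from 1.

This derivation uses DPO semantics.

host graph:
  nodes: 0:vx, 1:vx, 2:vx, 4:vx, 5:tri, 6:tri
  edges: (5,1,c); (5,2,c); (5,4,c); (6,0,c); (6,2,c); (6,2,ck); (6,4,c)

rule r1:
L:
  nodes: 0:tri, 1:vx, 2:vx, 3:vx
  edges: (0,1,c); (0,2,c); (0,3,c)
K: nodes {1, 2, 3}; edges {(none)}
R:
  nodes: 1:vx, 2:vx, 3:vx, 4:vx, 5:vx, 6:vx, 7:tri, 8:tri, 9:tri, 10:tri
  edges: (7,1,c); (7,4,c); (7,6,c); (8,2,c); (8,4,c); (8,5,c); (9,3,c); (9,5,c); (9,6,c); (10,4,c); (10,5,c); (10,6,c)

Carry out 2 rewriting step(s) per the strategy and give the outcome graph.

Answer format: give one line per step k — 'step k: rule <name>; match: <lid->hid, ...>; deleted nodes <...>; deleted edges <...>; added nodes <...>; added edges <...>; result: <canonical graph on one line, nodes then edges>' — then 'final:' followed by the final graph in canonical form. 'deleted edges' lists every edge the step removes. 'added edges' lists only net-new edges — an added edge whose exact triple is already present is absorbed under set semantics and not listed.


step 1: rule r1; match: 0->5, 1->1, 2->2, 3->4; deleted nodes 5; deleted edges (5,1,c); (5,2,c); (5,4,c); added nodes 7, 8, 9, 10, 11, 12, 13; added edges (10,1,c); (10,7,c); (10,9,c); (11,2,c); (11,7,c); (11,8,c); (12,4,c); (12,8,c); (12,9,c); (13,7,c); (13,8,c); (13,9,c); result: nodes: 0:vx, 1:vx, 2:vx, 4:vx, 6:tri, 7:vx, 8:vx, 9:vx, 10:tri, 11:tri, 12:tri, 13:tri edges: (6,0,c); (6,2,c); (6,2,ck); (6,4,c); (10,1,c); (10,7,c); (10,9,c); (11,2,c); (11,7,c); (11,8,c); (12,4,c); (12,8,c); (12,9,c); (13,7,c); (13,8,c); (13,9,c)
step 2: rule r1; match: 0->10, 1->1, 2->7, 3->9; deleted nodes 10; deleted edges (10,1,c); (10,7,c); (10,9,c); added nodes 14, 15, 16, 17, 18, 19, 20; added edges (17,1,c); (17,14,c); (17,16,c); (18,7,c); (18,14,c); (18,15,c); (19,9,c); (19,15,c); (19,16,c); (20,14,c); (20,15,c); (20,16,c); result: nodes: 0:vx, 1:vx, 2:vx, 4:vx, 6:tri, 7:vx, 8:vx, 9:vx, 11:tri, 12:tri, 13:tri, 14:vx, 15:vx, 16:vx, 17:tri, 18:tri, 19:tri, 20:tri edges: (6,0,c); (6,2,c); (6,2,ck); (6,4,c); (11,2,c); (11,7,c); (11,8,c); (12,4,c); (12,8,c); (12,9,c); (13,7,c); (13,8,c); (13,9,c); (17,1,c); (17,14,c); (17,16,c); (18,7,c); (18,14,c); (18,15,c); (19,9,c); (19,15,c); (19,16,c); (20,14,c); (20,15,c); (20,16,c)
final:
nodes: 0:vx, 1:vx, 2:vx, 4:vx, 6:tri, 7:vx, 8:vx, 9:vx, 11:tri, 12:tri, 13:tri, 14:vx, 15:vx, 16:vx, 17:tri, 18:tri, 19:tri, 20:tri
edges: (6,0,c); (6,2,c); (6,2,ck); (6,4,c); (11,2,c); (11,7,c); (11,8,c); (12,4,c); (12,8,c); (12,9,c); (13,7,c); (13,8,c); (13,9,c); (17,1,c); (17,14,c); (17,16,c); (18,7,c); (18,14,c); (18,15,c); (19,9,c); (19,15,c); (19,16,c); (20,14,c); (20,15,c); (20,16,c)


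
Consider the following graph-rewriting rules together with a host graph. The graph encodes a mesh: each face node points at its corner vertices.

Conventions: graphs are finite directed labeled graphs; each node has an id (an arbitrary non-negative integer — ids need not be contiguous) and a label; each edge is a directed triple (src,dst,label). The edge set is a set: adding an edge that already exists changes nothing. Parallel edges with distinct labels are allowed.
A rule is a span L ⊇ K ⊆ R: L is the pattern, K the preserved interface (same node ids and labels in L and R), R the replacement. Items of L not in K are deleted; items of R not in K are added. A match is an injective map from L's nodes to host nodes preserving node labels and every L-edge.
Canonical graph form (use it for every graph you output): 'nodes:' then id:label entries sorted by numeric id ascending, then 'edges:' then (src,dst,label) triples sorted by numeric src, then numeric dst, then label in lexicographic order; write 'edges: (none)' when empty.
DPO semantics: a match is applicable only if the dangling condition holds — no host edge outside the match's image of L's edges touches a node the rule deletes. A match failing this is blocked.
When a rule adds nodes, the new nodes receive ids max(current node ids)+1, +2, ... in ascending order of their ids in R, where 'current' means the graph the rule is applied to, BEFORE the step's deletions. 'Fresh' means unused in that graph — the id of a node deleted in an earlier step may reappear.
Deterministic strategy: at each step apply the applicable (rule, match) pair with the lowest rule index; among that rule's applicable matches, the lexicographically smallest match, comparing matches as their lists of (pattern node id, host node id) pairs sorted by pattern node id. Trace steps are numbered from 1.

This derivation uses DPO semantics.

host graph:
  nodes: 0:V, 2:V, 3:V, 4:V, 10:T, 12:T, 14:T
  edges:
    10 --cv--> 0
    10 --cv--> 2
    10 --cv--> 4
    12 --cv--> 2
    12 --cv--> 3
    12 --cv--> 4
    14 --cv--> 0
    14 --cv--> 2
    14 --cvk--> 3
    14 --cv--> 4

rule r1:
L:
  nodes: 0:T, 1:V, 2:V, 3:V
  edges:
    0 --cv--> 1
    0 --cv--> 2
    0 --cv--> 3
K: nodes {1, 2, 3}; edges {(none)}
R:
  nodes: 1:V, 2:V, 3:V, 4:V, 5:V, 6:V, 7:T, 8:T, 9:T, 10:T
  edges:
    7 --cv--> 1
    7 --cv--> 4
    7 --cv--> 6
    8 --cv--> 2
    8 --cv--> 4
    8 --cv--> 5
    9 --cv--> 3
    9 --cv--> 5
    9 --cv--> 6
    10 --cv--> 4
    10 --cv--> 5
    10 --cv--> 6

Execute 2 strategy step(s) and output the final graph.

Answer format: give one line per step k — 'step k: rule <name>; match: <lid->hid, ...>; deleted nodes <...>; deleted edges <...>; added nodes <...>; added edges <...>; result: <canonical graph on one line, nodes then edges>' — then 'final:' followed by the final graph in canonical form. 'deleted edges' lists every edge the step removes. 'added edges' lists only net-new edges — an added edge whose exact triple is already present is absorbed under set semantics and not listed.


step 1: rule r1; match: 0->10, 1->0, 2->2, 3->4; deleted nodes 10; deleted edges (10,0,cv); (10,2,cv); (10,4,cv); added nodes 15, 16, 17, 18, 19, 20, 21; added edges (18,0,cv); (18,15,cv); (18,17,cv); (19,2,cv); (19,15,cv); (19,16,cv); (20,4,cv); (20,16,cv); (20,17,cv); (21,15,cv); (21,16,cv); (21,17,cv); result: nodes: 0:V, 2:V, 3:V, 4:V, 12:T, 14:T, 15:V, 16:V, 17:V, 18:T, 19:T, 20:T, 21:T edges: (12,2,cv); (12,3,cv); (12,4,cv); (14,0,cv); (14,2,cv); (14,3,cvk); (14,4,cv); (18,0,cv); (18,15,cv); (18,17,cv); (19,2,cv); (19,15,cv); (19,16,cv); (20,4,cv); (20,16,cv); (20,17,cv); (21,15,cv); (21,16,cv); (21,17,cv)
step 2: rule r1; match: 0->12, 1->2, 2->3, 3->4; deleted nodes 12; deleted edges (12,2,cv); (12,3,cv); (12,4,cv); added nodes 22, 23, 24, 25, 26, 27, 28; added edges (25,2,cv); (25,22,cv); (25,24,cv); (26,3,cv); (26,22,cv); (26,23,cv); (27,4,cv); (27,23,cv); (27,24,cv); (28,22,cv); (28,23,cv); (28,24,cv); result: nodes: 0:V, 2:V, 3:V, 4:V, 14:T, 15:V, 16:V, 17:V, 18:T, 19:T, 20:T, 21:T, 22:V, 23:V, 24:V, 25:T, 26:T, 27:T, 28:T edges: (14,0,cv); (14,2,cv); (14,3,cvk); (14,4,cv); (18,0,cv); (18,15,cv); (18,17,cv); (19,2,cv); (19,15,cv); (19,16,cv); (20,4,cv); (20,16,cv); (20,17,cv); (21,15,cv); (21,16,cv); (21,17,cv); (25,2,cv); (25,22,cv); (25,24,cv); (26,3,cv); (26,22,cv); (26,23,cv); (27,4,cv); (27,23,cv); (27,24,cv); (28,22,cv); (28,23,cv); (28,24,cv)
final:
nodes: 0:V, 2:V, 3:V, 4:V, 14:T, 15:V, 16:V, 17:V, 18:T, 19:T, 20:T, 21:T, 22:V, 23:V, 24:V, 25:T, 26:T, 27:T, 28:T
edges: (14,0,cv); (14,2,cv); (14,3,cvk); (14,4,cv); (18,0,cv); (18,15,cv); (18,17,cv); (19,2,cv); (19,15,cv); (19,16,cv); (20,4,cv); (20,16,cv); (20,17,cv); (21,15,cv); (21,16,cv); (21,17,cv); (25,2,cv); (25,22,cv); (25,24,cv); (26,3,cv); (26,22,cv); (26,23,cv); (27,4,cv); (27,23,cv); (27,24,cv); (28,22,cv); (28,23,cv); (28,24,cv)


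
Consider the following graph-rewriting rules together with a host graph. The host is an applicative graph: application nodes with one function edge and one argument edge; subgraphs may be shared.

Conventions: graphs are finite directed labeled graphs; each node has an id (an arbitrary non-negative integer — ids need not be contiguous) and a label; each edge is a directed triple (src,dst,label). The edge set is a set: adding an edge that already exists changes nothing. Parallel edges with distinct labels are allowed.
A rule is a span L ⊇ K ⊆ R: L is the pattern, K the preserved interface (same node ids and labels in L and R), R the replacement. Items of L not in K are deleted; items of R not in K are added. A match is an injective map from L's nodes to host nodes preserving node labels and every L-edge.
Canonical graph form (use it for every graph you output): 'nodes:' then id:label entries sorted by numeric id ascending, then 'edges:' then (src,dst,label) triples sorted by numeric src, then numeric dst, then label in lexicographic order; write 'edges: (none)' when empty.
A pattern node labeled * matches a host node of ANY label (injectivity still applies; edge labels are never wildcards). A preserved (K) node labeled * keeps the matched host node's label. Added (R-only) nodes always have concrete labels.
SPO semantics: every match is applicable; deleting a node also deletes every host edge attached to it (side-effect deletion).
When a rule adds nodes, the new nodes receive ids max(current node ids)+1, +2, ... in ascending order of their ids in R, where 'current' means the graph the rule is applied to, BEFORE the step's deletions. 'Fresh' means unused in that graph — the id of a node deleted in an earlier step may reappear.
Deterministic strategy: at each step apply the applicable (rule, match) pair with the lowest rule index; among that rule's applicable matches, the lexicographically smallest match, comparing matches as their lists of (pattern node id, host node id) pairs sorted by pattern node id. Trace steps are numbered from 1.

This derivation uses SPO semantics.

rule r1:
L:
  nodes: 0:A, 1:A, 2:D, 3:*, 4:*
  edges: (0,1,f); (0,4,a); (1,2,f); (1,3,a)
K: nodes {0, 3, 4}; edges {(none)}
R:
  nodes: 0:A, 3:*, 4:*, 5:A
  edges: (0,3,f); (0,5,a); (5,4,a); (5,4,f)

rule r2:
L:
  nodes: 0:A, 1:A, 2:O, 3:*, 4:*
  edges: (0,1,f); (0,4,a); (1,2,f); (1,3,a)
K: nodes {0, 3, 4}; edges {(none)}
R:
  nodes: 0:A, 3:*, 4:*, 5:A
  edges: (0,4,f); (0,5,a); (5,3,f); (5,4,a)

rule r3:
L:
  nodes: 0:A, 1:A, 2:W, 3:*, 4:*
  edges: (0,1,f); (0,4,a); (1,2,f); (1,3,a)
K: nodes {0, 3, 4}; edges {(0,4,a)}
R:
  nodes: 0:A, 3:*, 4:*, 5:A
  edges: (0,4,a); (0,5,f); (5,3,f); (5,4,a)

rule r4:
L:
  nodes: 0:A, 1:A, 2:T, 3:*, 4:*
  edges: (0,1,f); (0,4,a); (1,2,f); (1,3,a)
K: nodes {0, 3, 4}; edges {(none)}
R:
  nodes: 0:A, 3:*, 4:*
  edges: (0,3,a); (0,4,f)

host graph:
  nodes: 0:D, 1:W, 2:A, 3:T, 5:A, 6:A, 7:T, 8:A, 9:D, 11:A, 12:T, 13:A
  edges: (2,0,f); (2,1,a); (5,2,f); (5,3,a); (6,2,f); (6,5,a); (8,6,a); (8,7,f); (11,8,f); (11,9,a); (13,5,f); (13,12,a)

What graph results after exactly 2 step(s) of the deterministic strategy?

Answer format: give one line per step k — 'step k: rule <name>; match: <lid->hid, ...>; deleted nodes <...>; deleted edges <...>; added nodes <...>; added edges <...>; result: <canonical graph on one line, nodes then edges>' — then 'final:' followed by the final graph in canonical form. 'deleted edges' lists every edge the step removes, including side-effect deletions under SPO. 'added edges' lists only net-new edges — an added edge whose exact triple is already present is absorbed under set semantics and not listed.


step 1: rule r1; match: 0->5, 1->2, 2->0, 3->1, 4->3; deleted nodes 0, 2; deleted edges (2,0,f); (2,1,a); (5,2,f); (5,3,a); (6,2,f); added nodes 14; added edges (5,1,f); (5,14,a); (14,3,a); (14,3,f); result: nodes: 1:W, 3:T, 5:A, 6:A, 7:T, 8:A, 9:D, 11:A, 12:T, 13:A, 14:A edges: (5,1,f); (5,14,a); (6,5,a); (8,6,a); (8,7,f); (11,8,f); (11,9,a); (13,5,f); (13,12,a); (14,3,a); (14,3,f)
step 2: rule r3; match: 0->13, 1->5, 2->1, 3->14, 4->12; deleted nodes 1, 5; deleted edges (5,1,f); (5,14,a); (6,5,a); (13,5,f); added nodes 15; added edges (13,15,f); (15,12,a); (15,14,f); result: nodes: 3:T, 6:A, 7:T, 8:A, 9:D, 11:A, 12:T, 13:A, 14:A, 15:A edges: (8,6,a); (8,7,f); (11,8,f); (11,9,a); (13,12,a); (13,15,f); (14,3,a); (14,3,f); (15,12,a); (15,14,f)
final:
nodes: 3:T, 6:A, 7:T, 8:A, 9:D, 11:A, 12:T, 13:A, 14:A, 15:A
edges: (8,6,a); (8,7,f); (11,8,f); (11,9,a); (13,12,a); (13,15,f); (14,3,a); (14,3,f); (15,12,a); (15,14,f)


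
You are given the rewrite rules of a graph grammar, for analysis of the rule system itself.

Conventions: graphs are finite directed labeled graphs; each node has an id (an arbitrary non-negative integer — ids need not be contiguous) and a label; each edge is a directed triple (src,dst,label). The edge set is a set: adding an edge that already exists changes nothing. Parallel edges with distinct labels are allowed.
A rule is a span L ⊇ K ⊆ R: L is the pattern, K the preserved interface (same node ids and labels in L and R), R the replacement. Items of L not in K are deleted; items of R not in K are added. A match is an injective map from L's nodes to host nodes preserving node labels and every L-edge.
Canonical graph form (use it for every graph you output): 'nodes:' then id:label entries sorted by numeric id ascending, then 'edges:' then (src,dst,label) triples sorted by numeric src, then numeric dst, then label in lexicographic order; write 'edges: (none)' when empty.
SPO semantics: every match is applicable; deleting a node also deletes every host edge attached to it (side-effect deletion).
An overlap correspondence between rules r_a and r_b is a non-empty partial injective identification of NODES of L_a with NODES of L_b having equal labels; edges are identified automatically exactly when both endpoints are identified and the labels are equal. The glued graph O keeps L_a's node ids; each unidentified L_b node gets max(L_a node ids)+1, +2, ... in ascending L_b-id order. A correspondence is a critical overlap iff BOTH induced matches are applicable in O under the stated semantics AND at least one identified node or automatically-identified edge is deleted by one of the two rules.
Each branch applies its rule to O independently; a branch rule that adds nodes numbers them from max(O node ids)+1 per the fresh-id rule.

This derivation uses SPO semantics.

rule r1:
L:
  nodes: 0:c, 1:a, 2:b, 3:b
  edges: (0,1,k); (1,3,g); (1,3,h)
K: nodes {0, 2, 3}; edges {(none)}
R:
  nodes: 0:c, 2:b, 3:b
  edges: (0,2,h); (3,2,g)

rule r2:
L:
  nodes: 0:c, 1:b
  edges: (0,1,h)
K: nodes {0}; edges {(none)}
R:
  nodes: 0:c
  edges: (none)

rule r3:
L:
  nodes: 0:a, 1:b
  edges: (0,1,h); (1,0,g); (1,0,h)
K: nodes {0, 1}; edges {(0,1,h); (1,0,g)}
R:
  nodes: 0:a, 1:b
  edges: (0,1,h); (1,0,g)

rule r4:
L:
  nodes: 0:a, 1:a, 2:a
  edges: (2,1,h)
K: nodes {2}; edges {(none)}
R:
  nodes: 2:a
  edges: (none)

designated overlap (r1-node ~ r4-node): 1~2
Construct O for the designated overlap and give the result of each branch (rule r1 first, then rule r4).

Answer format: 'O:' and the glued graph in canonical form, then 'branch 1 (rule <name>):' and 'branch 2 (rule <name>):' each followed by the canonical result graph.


O:
nodes: 0:c, 1:a, 2:b, 3:b, 4:a, 5:a
edges: (0,1,k); (1,3,g); (1,3,h); (1,5,h)
branch 1 (rule r1):
nodes: 0:c, 2:b, 3:b, 4:a, 5:a
edges: (0,2,h); (3,2,g)
branch 2 (rule r4):
nodes: 0:c, 1:a, 2:b, 3:b
edges: (0,1,k); (1,3,g); (1,3,h)


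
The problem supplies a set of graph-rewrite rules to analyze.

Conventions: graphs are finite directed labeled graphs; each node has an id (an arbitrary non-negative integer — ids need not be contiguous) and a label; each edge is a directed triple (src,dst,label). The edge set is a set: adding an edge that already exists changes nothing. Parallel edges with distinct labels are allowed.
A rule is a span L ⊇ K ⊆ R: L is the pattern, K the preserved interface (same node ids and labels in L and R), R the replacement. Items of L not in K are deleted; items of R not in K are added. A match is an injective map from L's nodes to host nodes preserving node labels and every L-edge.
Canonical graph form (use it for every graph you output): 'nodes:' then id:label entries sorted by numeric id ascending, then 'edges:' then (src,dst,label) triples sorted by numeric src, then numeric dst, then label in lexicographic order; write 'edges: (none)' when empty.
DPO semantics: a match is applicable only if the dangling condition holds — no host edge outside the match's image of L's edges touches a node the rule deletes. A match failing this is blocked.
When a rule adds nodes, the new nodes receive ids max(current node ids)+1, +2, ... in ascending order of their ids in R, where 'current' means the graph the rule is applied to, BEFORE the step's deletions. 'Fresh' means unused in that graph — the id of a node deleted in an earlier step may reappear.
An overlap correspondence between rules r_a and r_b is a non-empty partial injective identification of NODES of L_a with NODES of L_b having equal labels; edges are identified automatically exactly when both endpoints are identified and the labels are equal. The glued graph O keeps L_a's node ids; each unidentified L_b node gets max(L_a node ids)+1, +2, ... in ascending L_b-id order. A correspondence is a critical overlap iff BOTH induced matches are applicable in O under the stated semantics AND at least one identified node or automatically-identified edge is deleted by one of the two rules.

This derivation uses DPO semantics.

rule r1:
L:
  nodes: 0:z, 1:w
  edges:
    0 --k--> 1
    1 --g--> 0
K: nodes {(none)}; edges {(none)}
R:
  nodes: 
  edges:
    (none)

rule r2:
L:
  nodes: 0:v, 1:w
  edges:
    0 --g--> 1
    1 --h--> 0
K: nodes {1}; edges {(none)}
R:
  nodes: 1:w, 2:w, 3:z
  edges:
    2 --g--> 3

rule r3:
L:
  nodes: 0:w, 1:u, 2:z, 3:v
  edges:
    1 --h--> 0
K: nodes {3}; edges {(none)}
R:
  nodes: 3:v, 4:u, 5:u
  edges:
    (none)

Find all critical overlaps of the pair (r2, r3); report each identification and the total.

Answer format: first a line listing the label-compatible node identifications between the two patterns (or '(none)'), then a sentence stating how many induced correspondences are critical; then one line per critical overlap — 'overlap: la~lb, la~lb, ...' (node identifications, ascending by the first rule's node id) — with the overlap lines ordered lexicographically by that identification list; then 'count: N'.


label-compatible node identifications between L(r2) and L(r3): 0~3, 1~0
1 of the induced correspondences is a critical overlap of r2 and r3.
overlap: 0~3
count: 1


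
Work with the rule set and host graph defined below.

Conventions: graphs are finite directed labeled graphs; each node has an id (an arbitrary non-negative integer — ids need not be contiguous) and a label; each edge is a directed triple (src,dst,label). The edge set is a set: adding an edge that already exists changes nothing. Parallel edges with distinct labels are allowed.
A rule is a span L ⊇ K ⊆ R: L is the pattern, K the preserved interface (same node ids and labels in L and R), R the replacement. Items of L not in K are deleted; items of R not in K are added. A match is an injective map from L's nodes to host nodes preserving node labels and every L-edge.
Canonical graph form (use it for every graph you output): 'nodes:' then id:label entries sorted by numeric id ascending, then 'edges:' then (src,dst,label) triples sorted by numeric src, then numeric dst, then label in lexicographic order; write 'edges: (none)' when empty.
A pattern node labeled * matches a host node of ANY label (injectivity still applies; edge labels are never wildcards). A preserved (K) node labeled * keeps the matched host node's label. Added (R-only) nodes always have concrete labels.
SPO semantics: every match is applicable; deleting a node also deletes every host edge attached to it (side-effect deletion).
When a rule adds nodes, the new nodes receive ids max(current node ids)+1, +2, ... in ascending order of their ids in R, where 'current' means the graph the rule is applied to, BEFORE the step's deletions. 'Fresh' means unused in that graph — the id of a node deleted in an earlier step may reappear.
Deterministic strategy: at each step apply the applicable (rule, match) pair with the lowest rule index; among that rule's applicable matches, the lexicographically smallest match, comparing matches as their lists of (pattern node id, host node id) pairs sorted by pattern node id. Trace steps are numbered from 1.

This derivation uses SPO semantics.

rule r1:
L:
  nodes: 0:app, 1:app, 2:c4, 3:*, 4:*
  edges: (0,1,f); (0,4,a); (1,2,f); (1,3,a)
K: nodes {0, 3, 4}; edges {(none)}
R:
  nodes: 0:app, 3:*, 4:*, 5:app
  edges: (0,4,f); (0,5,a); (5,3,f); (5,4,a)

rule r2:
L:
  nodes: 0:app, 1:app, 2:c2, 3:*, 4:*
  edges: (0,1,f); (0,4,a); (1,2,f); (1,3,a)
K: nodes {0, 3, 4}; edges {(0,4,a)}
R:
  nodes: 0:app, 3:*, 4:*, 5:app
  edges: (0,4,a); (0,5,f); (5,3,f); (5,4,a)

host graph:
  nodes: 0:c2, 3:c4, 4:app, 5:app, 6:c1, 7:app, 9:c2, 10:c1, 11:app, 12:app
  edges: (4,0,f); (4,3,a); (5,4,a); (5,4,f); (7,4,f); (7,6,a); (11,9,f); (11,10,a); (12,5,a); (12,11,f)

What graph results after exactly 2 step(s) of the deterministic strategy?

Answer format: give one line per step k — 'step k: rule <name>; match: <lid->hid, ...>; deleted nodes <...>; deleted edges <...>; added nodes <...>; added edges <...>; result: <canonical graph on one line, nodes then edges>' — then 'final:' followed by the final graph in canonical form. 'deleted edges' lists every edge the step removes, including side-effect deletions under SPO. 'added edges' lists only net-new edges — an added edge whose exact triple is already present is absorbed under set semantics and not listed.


step 1: rule r2; match: 0->7, 1->4, 2->0, 3->3, 4->6; deleted nodes 0, 4; deleted edges (4,0,f); (4,3,a); (5,4,a); (5,4,f); (7,4,f); added nodes 13; added edges (7,13,f); (13,3,f); (13,6,a); result: nodes: 3:c4, 5:app, 6:c1, 7:app, 9:c2, 10:c1, 11:app, 12:app, 13:app edges: (7,6,a); (7,13,f); (11,9,f); (11,10,a); (12,5,a); (12,11,f); (13,3,f); (13,6,a)
step 2: rule r2; match: 0->12, 1->11, 2->9, 3->10, 4->5; deleted nodes 9, 11; deleted edges (11,9,f); (11,10,a); (12,11,f); added nodes 14; added edges (12,14,f); (14,5,a); (14,10,f); result: nodes: 3:c4, 5:app, 6:c1, 7:app, 10:c1, 12:app, 13:app, 14:app edges: (7,6,a); (7,13,f); (12,5,a); (12,14,f); (13,3,f); (13,6,a); (14,5,a); (14,10,f)
final:
nodes: 3:c4, 5:app, 6:c1, 7:app, 10:c1, 12:app, 13:app, 14:app
edges: (7,6,a); (7,13,f); (12,5,a); (12,14,f); (13,3,f); (13,6,a); (14,5,a); (14,10,f)
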